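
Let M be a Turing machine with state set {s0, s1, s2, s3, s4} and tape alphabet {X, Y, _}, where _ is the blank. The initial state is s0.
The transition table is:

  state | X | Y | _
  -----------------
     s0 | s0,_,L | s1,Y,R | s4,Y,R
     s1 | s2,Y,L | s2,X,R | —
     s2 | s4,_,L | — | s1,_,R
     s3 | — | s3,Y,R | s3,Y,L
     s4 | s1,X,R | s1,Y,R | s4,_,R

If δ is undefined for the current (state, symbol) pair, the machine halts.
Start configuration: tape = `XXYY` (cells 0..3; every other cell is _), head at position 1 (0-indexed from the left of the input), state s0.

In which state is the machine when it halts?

state=s0 head=1 tape=_X[X]YY__   (s0,X)→(s0,_,L)
state=s0 head=0 tape=_[X]_YY__   (s0,X)→(s0,_,L)
state=s0 head=-1 tape=[_]__YY__   (s0,_)→(s4,Y,R)
state=s4 head=0 tape=Y[_]_YY__   (s4,_)→(s4,_,R)
state=s4 head=1 tape=Y_[_]YY__   (s4,_)→(s4,_,R)
state=s4 head=2 tape=Y__[Y]Y__   (s4,Y)→(s1,Y,R)
state=s1 head=3 tape=Y__Y[Y]__   (s1,Y)→(s2,X,R)
state=s2 head=4 tape=Y__YX[_]_   (s2,_)→(s1,_,R)
state=s1 head=5 tape=Y__YX_[_]
No transition is defined for (s1, _); M halts in state s1.

s1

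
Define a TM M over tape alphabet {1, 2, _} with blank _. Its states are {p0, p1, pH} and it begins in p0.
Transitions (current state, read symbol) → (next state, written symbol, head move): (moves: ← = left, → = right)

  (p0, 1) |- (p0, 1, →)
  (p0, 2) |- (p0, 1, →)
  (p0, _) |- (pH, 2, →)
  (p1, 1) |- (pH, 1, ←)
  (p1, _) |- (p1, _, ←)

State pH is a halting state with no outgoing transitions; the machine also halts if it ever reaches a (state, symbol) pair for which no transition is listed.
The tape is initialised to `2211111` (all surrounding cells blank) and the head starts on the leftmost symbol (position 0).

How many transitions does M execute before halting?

p0 | [2]211111__   read 2 → write 1, move →, go to p0
p0 | 1[2]11111__   read 2 → write 1, move →, go to p0
p0 | 11[1]1111__   read 1 → write 1, move →, go to p0
p0 | 111[1]111__   read 1 → write 1, move →, go to p0
p0 | 1111[1]11__   read 1 → write 1, move →, go to p0
p0 | 11111[1]1__   read 1 → write 1, move →, go to p0
p0 | 111111[1]__   read 1 → write 1, move →, go to p0
p0 | 1111111[_]_   read _ → write 2, move →, go to pH
pH | 11111112[_]
M halts after 8 transitions.

8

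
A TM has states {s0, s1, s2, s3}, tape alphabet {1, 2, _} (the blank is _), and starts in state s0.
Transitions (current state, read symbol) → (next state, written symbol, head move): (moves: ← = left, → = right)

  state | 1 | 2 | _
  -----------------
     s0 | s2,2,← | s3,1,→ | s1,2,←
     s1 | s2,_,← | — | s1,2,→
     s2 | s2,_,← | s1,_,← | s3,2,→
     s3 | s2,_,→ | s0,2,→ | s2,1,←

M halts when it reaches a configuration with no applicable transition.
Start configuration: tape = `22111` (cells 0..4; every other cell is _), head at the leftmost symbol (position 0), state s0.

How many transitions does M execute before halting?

s0 | __[2]2111   read 2 → write 1, move →, go to s3
s3 | __1[2]111   read 2 → write 2, move →, go to s0
s0 | __12[1]11   read 1 → write 2, move ←, go to s2
s2 | __1[2]211   read 2 → write _, move ←, go to s1
s1 | __[1]_211   read 1 → write _, move ←, go to s2
s2 | _[_]__211   read _ → write 2, move →, go to s3
s3 | _2[_]_211   read _ → write 1, move ←, go to s2
s2 | _[2]1_211   read 2 → write _, move ←, go to s1
s1 | [_]_1_211   read _ → write 2, move →, go to s1
s1 | 2[_]1_211   read _ → write 2, move →, go to s1
s1 | 22[1]_211   read 1 → write _, move ←, go to s2
s2 | 2[2]__211   read 2 → write _, move ←, go to s1
s1 | [2]___211
M halts after 12 transitions.

12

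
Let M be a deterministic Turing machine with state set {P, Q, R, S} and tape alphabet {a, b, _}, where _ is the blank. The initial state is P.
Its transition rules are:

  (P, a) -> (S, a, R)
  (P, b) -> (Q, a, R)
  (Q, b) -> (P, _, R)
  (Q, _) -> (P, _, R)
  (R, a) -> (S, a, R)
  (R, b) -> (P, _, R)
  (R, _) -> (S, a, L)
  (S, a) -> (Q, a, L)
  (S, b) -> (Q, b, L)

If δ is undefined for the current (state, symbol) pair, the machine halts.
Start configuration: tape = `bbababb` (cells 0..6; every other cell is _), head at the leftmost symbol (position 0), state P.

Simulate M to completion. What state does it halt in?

Q

P | [b]bababb   read b → write a, move R, go to Q
Q | a[b]ababb   read b → write _, move R, go to P
P | a_[a]babb   read a → write a, move R, go to S
S | a_a[b]abb   read b → write b, move L, go to Q
Q | a_[a]babb
No transition is defined for (Q, a); M halts in state Q.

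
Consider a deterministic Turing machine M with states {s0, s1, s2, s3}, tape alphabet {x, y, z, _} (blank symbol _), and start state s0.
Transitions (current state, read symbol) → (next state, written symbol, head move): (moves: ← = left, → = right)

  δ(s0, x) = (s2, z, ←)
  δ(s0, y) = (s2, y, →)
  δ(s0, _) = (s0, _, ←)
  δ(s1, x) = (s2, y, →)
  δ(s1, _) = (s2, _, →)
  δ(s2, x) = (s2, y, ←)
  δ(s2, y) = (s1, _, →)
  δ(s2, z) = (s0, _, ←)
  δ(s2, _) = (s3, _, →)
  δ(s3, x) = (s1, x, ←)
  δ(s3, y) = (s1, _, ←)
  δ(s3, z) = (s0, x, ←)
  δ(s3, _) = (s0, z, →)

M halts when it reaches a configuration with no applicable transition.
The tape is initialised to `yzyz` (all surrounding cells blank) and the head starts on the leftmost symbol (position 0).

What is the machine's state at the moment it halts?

s0

s0 | [y]zyz   read y → write y, move →, go to s2
s2 | y[z]yz   read z → write _, move ←, go to s0
s0 | [y]_yz   read y → write y, move →, go to s2
s2 | y[_]yz   read _ → write _, move →, go to s3
s3 | y_[y]z   read y → write _, move ←, go to s1
s1 | y[_]_z   read _ → write _, move →, go to s2
s2 | y_[_]z   read _ → write _, move →, go to s3
s3 | y__[z]   read z → write x, move ←, go to s0
s0 | y_[_]x   read _ → write _, move ←, go to s0
s0 | y[_]_x   read _ → write _, move ←, go to s0
s0 | [y]__x   read y → write y, move →, go to s2
s2 | y[_]_x   read _ → write _, move →, go to s3
s3 | y_[_]x   read _ → write z, move →, go to s0
s0 | y_z[x]   read x → write z, move ←, go to s2
s2 | y_[z]z   read z → write _, move ←, go to s0
s0 | y[_]_z   read _ → write _, move ←, go to s0
s0 | [y]__z   read y → write y, move →, go to s2
s2 | y[_]_z   read _ → write _, move →, go to s3
s3 | y_[_]z   read _ → write z, move →, go to s0
s0 | y_z[z]
No transition is defined for (s0, z); M halts in state s0.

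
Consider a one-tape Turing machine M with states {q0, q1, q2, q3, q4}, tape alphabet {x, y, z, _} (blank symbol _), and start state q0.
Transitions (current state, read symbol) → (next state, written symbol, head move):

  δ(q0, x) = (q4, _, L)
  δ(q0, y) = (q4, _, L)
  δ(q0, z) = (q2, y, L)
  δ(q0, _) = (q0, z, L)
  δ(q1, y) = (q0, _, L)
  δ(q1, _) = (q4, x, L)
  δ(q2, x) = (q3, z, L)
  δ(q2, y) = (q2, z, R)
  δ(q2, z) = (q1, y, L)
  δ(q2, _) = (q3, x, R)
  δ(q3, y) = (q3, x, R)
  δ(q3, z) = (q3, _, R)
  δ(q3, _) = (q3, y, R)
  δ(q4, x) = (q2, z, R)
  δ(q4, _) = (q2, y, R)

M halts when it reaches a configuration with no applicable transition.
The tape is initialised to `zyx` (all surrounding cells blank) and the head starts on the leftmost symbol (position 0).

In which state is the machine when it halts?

q3

q0 | _[z]yx   read z → write y, move L, go to q2
q2 | [_]yyx   read _ → write x, move R, go to q3
q3 | x[y]yx   read y → write x, move R, go to q3
q3 | xx[y]x   read y → write x, move R, go to q3
q3 | xxx[x]
No transition is defined for (q3, x); M halts in state q3.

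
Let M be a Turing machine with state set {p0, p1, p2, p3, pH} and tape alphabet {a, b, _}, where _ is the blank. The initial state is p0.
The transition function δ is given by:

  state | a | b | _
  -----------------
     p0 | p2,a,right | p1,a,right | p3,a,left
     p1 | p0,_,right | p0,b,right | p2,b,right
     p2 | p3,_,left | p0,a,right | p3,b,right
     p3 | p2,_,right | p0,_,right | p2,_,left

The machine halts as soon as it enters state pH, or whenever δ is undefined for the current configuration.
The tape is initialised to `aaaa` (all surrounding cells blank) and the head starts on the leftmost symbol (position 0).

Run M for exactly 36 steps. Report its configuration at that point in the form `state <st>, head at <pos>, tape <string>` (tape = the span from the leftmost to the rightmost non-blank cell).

state p0, head at -2, tape a

state=p0 head=0 tape=___[a]aaa   (p0,a)→(p2,a,right)
state=p2 head=1 tape=___a[a]aa   (p2,a)→(p3,_,left)
state=p3 head=0 tape=___[a]_aa   (p3,a)→(p2,_,right)
state=p2 head=1 tape=____[_]aa   (p2,_)→(p3,b,right)
state=p3 head=2 tape=____b[a]a   (p3,a)→(p2,_,right)
state=p2 head=3 tape=____b_[a]   (p2,a)→(p3,_,left)
state=p3 head=2 tape=____b[_]_   (p3,_)→(p2,_,left)
state=p2 head=1 tape=____[b]__   (p2,b)→(p0,a,right)
state=p0 head=2 tape=____a[_]_   (p0,_)→(p3,a,left)
state=p3 head=1 tape=____[a]a_   (p3,a)→(p2,_,right)
state=p2 head=2 tape=_____[a]_   (p2,a)→(p3,_,left)
state=p3 head=1 tape=____[_]__   (p3,_)→(p2,_,left)
state=p2 head=0 tape=___[_]___   (p2,_)→(p3,b,right)
state=p3 head=1 tape=___b[_]__   (p3,_)→(p2,_,left)
state=p2 head=0 tape=___[b]___   (p2,b)→(p0,a,right)
state=p0 head=1 tape=___a[_]__   (p0,_)→(p3,a,left)
state=p3 head=0 tape=___[a]a__   (p3,a)→(p2,_,right)
state=p2 head=1 tape=____[a]__   (p2,a)→(p3,_,left)
state=p3 head=0 tape=___[_]___   (p3,_)→(p2,_,left)
state=p2 head=-1 tape=__[_]____   (p2,_)→(p3,b,right)
state=p3 head=0 tape=__b[_]___   (p3,_)→(p2,_,left)
state=p2 head=-1 tape=__[b]____   (p2,b)→(p0,a,right)
state=p0 head=0 tape=__a[_]___   (p0,_)→(p3,a,left)
state=p3 head=-1 tape=__[a]a___   (p3,a)→(p2,_,right)
state=p2 head=0 tape=___[a]___   (p2,a)→(p3,_,left)
state=p3 head=-1 tape=__[_]____   (p3,_)→(p2,_,left)
state=p2 head=-2 tape=_[_]_____   (p2,_)→(p3,b,right)
state=p3 head=-1 tape=_b[_]____   (p3,_)→(p2,_,left)
state=p2 head=-2 tape=_[b]_____   (p2,b)→(p0,a,right)
state=p0 head=-1 tape=_a[_]____   (p0,_)→(p3,a,left)
state=p3 head=-2 tape=_[a]a____   (p3,a)→(p2,_,right)
state=p2 head=-1 tape=__[a]____   (p2,a)→(p3,_,left)
state=p3 head=-2 tape=_[_]_____   (p3,_)→(p2,_,left)
state=p2 head=-3 tape=[_]______   (p2,_)→(p3,b,right)
state=p3 head=-2 tape=b[_]_____   (p3,_)→(p2,_,left)
state=p2 head=-3 tape=[b]______   (p2,b)→(p0,a,right)
state=p0 head=-2 tape=a[_]_____
After 36 steps: state p0, head at -2, tape a.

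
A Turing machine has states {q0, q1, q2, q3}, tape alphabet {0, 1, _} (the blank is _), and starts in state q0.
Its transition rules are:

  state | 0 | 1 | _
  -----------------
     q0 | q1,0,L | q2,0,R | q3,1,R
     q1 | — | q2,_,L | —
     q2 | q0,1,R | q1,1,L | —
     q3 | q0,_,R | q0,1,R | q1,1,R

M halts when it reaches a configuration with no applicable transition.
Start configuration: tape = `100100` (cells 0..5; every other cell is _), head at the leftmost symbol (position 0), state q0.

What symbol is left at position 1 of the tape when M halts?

1

q0 | [1]00100___   read 1 → write 0, move R, go to q2
q2 | 0[0]0100___   read 0 → write 1, move R, go to q0
q0 | 01[0]100___   read 0 → write 0, move L, go to q1
q1 | 0[1]0100___   read 1 → write _, move L, go to q2
q2 | [0]_0100___   read 0 → write 1, move R, go to q0
q0 | 1[_]0100___   read _ → write 1, move R, go to q3
q3 | 11[0]100___   read 0 → write _, move R, go to q0
q0 | 11_[1]00___   read 1 → write 0, move R, go to q2
q2 | 11_0[0]0___   read 0 → write 1, move R, go to q0
q0 | 11_01[0]___   read 0 → write 0, move L, go to q1
q1 | 11_0[1]0___   read 1 → write _, move L, go to q2
q2 | 11_[0]_0___   read 0 → write 1, move R, go to q0
q0 | 11_1[_]0___   read _ → write 1, move R, go to q3
q3 | 11_11[0]___   read 0 → write _, move R, go to q0
q0 | 11_11_[_]__   read _ → write 1, move R, go to q3
q3 | 11_11_1[_]_   read _ → write 1, move R, go to q1
q1 | 11_11_11[_]
Cell 1 holds 1 when M halts.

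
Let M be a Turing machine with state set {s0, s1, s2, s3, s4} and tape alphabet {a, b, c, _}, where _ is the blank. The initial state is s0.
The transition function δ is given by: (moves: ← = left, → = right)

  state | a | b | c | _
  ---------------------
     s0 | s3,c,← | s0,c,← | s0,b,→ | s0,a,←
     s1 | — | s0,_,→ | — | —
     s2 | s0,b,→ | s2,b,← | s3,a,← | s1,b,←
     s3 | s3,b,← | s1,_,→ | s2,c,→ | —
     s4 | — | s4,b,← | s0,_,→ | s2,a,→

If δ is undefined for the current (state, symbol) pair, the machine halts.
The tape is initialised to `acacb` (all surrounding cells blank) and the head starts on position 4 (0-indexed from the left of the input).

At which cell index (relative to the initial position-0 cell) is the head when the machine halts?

5

s0 | acac[b]_   read b → write c, move ←, go to s0
s0 | aca[c]c_   read c → write b, move →, go to s0
s0 | acab[c]_   read c → write b, move →, go to s0
s0 | acabb[_]   read _ → write a, move ←, go to s0
s0 | acab[b]a   read b → write c, move ←, go to s0
s0 | aca[b]ca   read b → write c, move ←, go to s0
s0 | ac[a]cca   read a → write c, move ←, go to s3
s3 | a[c]ccca   read c → write c, move →, go to s2
s2 | ac[c]cca   read c → write a, move ←, go to s3
s3 | a[c]acca   read c → write c, move →, go to s2
s2 | ac[a]cca   read a → write b, move →, go to s0
s0 | acb[c]ca   read c → write b, move →, go to s0
s0 | acbb[c]a   read c → write b, move →, go to s0
s0 | acbbb[a]   read a → write c, move ←, go to s3
s3 | acbb[b]c   read b → write _, move →, go to s1
s1 | acbb_[c]
At halt the head is at cell 5.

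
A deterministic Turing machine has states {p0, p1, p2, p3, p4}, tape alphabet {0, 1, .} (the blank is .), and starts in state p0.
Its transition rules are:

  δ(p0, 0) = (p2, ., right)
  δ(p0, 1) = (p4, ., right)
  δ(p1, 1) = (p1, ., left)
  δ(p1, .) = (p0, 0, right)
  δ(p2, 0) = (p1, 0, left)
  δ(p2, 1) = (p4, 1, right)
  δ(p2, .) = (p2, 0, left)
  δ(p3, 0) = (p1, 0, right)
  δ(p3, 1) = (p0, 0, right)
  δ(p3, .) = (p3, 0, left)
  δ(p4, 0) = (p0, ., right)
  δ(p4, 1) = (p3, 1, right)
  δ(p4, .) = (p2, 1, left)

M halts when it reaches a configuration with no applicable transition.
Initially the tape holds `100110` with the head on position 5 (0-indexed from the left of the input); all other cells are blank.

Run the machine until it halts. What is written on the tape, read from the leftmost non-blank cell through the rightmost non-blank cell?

1001100000

p0 | 10011[0]....   read 0 → write ., move right, go to p2
p2 | 10011.[.]...   read . → write 0, move left, go to p2
p2 | 10011[.]0...   read . → write 0, move left, go to p2
p2 | 1001[1]00...   read 1 → write 1, move right, go to p4
p4 | 10011[0]0...   read 0 → write ., move right, go to p0
p0 | 10011.[0]...   read 0 → write ., move right, go to p2
p2 | 10011..[.]..   read . → write 0, move left, go to p2
p2 | 10011.[.]0..   read . → write 0, move left, go to p2
p2 | 10011[.]00..   read . → write 0, move left, go to p2
p2 | 1001[1]000..   read 1 → write 1, move right, go to p4
p4 | 10011[0]00..   read 0 → write ., move right, go to p0
p0 | 10011.[0]0..   read 0 → write ., move right, go to p2
p2 | 10011..[0]..   read 0 → write 0, move left, go to p1
p1 | 10011.[.]0..   read . → write 0, move right, go to p0
p0 | 10011.0[0]..   read 0 → write ., move right, go to p2
p2 | 10011.0.[.].   read . → write 0, move left, go to p2
p2 | 10011.0[.]0.   read . → write 0, move left, go to p2
p2 | 10011.[0]00.   read 0 → write 0, move left, go to p1
p1 | 10011[.]000.   read . → write 0, move right, go to p0
p0 | 100110[0]00.   read 0 → write ., move right, go to p2
p2 | 100110.[0]0.   read 0 → write 0, move left, go to p1
p1 | 100110[.]00.   read . → write 0, move right, go to p0
p0 | 1001100[0]0.   read 0 → write ., move right, go to p2
p2 | 1001100.[0].   read 0 → write 0, move left, go to p1
p1 | 1001100[.]0.   read . → write 0, move right, go to p0
p0 | 10011000[0].   read 0 → write ., move right, go to p2
p2 | 10011000.[.]   read . → write 0, move left, go to p2
p2 | 10011000[.]0   read . → write 0, move left, go to p2
p2 | 1001100[0]00   read 0 → write 0, move left, go to p1
p1 | 100110[0]000
The non-blank tape span at halt is 1001100000.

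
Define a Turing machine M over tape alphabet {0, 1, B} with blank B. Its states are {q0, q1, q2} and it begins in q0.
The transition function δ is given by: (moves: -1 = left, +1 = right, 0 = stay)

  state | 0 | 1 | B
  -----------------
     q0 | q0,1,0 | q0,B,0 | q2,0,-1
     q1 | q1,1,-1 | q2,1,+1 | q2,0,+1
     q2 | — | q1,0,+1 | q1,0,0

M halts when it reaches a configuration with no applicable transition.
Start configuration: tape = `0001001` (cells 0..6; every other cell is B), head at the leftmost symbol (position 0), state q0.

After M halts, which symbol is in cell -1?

q0 | BBB[0]001001   read 0 → write 1, move 0, go to q0
q0 | BBB[1]001001   read 1 → write B, move 0, go to q0
q0 | BBB[B]001001   read B → write 0, move -1, go to q2
q2 | BB[B]0001001   read B → write 0, move 0, go to q1
q1 | BB[0]0001001   read 0 → write 1, move -1, go to q1
q1 | B[B]10001001   read B → write 0, move +1, go to q2
q2 | B0[1]0001001   read 1 → write 0, move +1, go to q1
q1 | B00[0]001001   read 0 → write 1, move -1, go to q1
q1 | B0[0]1001001   read 0 → write 1, move -1, go to q1
q1 | B[0]11001001   read 0 → write 1, move -1, go to q1
q1 | [B]111001001   read B → write 0, move +1, go to q2
q2 | 0[1]11001001   read 1 → write 0, move +1, go to q1
q1 | 00[1]1001001   read 1 → write 1, move +1, go to q2
q2 | 001[1]001001   read 1 → write 0, move +1, go to q1
q1 | 0010[0]01001   read 0 → write 1, move -1, go to q1
q1 | 001[0]101001   read 0 → write 1, move -1, go to q1
q1 | 00[1]1101001   read 1 → write 1, move +1, go to q2
q2 | 001[1]101001   read 1 → write 0, move +1, go to q1
q1 | 0010[1]01001   read 1 → write 1, move +1, go to q2
q2 | 00101[0]1001
Cell -1 holds 1 when M halts.

1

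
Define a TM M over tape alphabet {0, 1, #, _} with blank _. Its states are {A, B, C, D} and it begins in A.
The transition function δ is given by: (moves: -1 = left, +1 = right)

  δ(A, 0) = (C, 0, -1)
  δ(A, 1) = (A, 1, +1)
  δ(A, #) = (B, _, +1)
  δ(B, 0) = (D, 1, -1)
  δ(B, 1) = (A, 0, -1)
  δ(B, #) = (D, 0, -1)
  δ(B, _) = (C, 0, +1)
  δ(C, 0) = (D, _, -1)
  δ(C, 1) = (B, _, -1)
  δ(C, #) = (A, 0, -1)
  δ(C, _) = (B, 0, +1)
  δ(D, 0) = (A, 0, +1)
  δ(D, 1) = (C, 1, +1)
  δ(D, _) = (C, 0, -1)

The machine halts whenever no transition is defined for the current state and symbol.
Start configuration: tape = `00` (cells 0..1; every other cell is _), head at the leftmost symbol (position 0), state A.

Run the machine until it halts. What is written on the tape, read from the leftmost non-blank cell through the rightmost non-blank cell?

state=A head=0 tape=___[0]0   (A,0)→(C,0,-1)
state=C head=-1 tape=__[_]00   (C,_)→(B,0,+1)
state=B head=0 tape=__0[0]0   (B,0)→(D,1,-1)
state=D head=-1 tape=__[0]10   (D,0)→(A,0,+1)
state=A head=0 tape=__0[1]0   (A,1)→(A,1,+1)
state=A head=1 tape=__01[0]   (A,0)→(C,0,-1)
state=C head=0 tape=__0[1]0   (C,1)→(B,_,-1)
state=B head=-1 tape=__[0]_0   (B,0)→(D,1,-1)
state=D head=-2 tape=_[_]1_0   (D,_)→(C,0,-1)
state=C head=-3 tape=[_]01_0   (C,_)→(B,0,+1)
state=B head=-2 tape=0[0]1_0   (B,0)→(D,1,-1)
state=D head=-3 tape=[0]11_0   (D,0)→(A,0,+1)
state=A head=-2 tape=0[1]1_0   (A,1)→(A,1,+1)
state=A head=-1 tape=01[1]_0   (A,1)→(A,1,+1)
state=A head=0 tape=011[_]0
The non-blank tape span at halt is 011_0.

011_0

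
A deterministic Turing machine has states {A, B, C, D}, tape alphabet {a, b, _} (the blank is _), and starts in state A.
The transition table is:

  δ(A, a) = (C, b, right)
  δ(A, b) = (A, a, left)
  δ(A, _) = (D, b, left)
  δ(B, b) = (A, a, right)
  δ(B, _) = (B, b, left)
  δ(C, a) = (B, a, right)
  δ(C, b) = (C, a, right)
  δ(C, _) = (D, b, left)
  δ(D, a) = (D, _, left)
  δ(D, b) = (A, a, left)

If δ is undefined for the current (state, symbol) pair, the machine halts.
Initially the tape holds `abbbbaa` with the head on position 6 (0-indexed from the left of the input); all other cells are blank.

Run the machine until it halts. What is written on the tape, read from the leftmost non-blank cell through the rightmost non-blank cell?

baaaaa__b

A | abbbba[a]__   read a → write b, move right, go to C
C | abbbbab[_]_   read _ → write b, move left, go to D
D | abbbba[b]b_   read b → write a, move left, go to A
A | abbbb[a]ab_   read a → write b, move right, go to C
C | abbbbb[a]b_   read a → write a, move right, go to B
B | abbbbba[b]_   read b → write a, move right, go to A
A | abbbbbaa[_]   read _ → write b, move left, go to D
D | abbbbba[a]b   read a → write _, move left, go to D
D | abbbbb[a]_b   read a → write _, move left, go to D
D | abbbb[b]__b   read b → write a, move left, go to A
A | abbb[b]a__b   read b → write a, move left, go to A
A | abb[b]aa__b   read b → write a, move left, go to A
A | ab[b]aaa__b   read b → write a, move left, go to A
A | a[b]aaaa__b   read b → write a, move left, go to A
A | [a]aaaaa__b   read a → write b, move right, go to C
C | b[a]aaaa__b   read a → write a, move right, go to B
B | ba[a]aaa__b
The non-blank tape span at halt is baaaaa__b.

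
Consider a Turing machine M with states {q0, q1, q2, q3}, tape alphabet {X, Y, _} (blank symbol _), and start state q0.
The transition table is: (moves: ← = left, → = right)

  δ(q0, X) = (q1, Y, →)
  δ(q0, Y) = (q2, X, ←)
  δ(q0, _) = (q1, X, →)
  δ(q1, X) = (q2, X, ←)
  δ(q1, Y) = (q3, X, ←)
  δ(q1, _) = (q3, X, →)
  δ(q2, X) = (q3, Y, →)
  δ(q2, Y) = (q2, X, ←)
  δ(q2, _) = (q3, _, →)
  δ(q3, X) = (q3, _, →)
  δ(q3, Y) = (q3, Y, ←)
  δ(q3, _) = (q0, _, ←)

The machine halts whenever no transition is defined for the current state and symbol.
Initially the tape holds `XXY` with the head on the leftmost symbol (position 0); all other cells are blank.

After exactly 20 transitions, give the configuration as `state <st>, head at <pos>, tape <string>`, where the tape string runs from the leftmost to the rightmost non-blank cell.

state q0, head at 0, tape Y_Y

q0 | _[X]XY   read X → write Y, move →, go to q1
q1 | _Y[X]Y   read X → write X, move ←, go to q2
q2 | _[Y]XY   read Y → write X, move ←, go to q2
q2 | [_]XXY   read _ → write _, move →, go to q3
q3 | _[X]XY   read X → write _, move →, go to q3
q3 | __[X]Y   read X → write _, move →, go to q3
q3 | ___[Y]   read Y → write Y, move ←, go to q3
q3 | __[_]Y   read _ → write _, move ←, go to q0
q0 | _[_]_Y   read _ → write X, move →, go to q1
q1 | _X[_]Y   read _ → write X, move →, go to q3
q3 | _XX[Y]   read Y → write Y, move ←, go to q3
q3 | _X[X]Y   read X → write _, move →, go to q3
q3 | _X_[Y]   read Y → write Y, move ←, go to q3
q3 | _X[_]Y   read _ → write _, move ←, go to q0
q0 | _[X]_Y   read X → write Y, move →, go to q1
q1 | _Y[_]Y   read _ → write X, move →, go to q3
q3 | _YX[Y]   read Y → write Y, move ←, go to q3
q3 | _Y[X]Y   read X → write _, move →, go to q3
q3 | _Y_[Y]   read Y → write Y, move ←, go to q3
q3 | _Y[_]Y   read _ → write _, move ←, go to q0
q0 | _[Y]_Y
After 20 steps: state q0, head at 0, tape Y_Y.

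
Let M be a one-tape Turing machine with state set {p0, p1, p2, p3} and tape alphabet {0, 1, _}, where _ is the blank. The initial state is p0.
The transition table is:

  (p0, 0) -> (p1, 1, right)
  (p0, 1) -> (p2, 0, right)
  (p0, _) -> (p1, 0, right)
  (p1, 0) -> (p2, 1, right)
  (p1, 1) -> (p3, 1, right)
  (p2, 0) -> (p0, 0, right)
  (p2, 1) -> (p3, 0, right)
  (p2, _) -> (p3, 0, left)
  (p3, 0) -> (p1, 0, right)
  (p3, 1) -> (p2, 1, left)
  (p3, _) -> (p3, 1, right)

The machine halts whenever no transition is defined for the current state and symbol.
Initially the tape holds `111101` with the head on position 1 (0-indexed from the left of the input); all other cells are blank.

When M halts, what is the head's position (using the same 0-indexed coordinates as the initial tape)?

9

p0 | 1[1]1101____   read 1 → write 0, move right, go to p2
p2 | 10[1]101____   read 1 → write 0, move right, go to p3
p3 | 100[1]01____   read 1 → write 1, move left, go to p2
p2 | 10[0]101____   read 0 → write 0, move right, go to p0
p0 | 100[1]01____   read 1 → write 0, move right, go to p2
p2 | 1000[0]1____   read 0 → write 0, move right, go to p0
p0 | 10000[1]____   read 1 → write 0, move right, go to p2
p2 | 100000[_]___   read _ → write 0, move left, go to p3
p3 | 10000[0]0___   read 0 → write 0, move right, go to p1
p1 | 100000[0]___   read 0 → write 1, move right, go to p2
p2 | 1000001[_]__   read _ → write 0, move left, go to p3
p3 | 100000[1]0__   read 1 → write 1, move left, go to p2
p2 | 10000[0]10__   read 0 → write 0, move right, go to p0
p0 | 100000[1]0__   read 1 → write 0, move right, go to p2
p2 | 1000000[0]__   read 0 → write 0, move right, go to p0
p0 | 10000000[_]_   read _ → write 0, move right, go to p1
p1 | 100000000[_]
At halt the head is at cell 9.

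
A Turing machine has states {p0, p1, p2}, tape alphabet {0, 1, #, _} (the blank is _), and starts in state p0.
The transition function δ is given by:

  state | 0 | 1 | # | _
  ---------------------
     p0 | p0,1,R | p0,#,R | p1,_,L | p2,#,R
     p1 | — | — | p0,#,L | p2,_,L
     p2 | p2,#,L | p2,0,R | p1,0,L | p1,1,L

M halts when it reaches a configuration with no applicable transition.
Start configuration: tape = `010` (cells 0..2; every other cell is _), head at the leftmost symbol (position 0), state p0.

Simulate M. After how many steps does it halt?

10

state=p0 head=0 tape=[0]10__   (p0,0)→(p0,1,R)
state=p0 head=1 tape=1[1]0__   (p0,1)→(p0,#,R)
state=p0 head=2 tape=1#[0]__   (p0,0)→(p0,1,R)
state=p0 head=3 tape=1#1[_]_   (p0,_)→(p2,#,R)
state=p2 head=4 tape=1#1#[_]   (p2,_)→(p1,1,L)
state=p1 head=3 tape=1#1[#]1   (p1,#)→(p0,#,L)
state=p0 head=2 tape=1#[1]#1   (p0,1)→(p0,#,R)
state=p0 head=3 tape=1##[#]1   (p0,#)→(p1,_,L)
state=p1 head=2 tape=1#[#]_1   (p1,#)→(p0,#,L)
state=p0 head=1 tape=1[#]#_1   (p0,#)→(p1,_,L)
state=p1 head=0 tape=[1]_#_1
M halts after 10 transitions.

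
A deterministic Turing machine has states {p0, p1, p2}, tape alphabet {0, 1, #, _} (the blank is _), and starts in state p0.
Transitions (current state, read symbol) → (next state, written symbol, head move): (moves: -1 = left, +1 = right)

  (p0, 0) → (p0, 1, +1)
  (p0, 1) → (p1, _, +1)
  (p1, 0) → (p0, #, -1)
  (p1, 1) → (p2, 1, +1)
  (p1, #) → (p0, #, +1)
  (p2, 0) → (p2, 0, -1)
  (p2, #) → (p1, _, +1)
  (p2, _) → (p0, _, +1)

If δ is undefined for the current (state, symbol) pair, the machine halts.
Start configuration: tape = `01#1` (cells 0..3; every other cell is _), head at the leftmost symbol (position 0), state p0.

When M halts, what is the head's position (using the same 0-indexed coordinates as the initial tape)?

4

p0 | [0]1#1_   read 0 → write 1, move +1, go to p0
p0 | 1[1]#1_   read 1 → write _, move +1, go to p1
p1 | 1_[#]1_   read # → write #, move +1, go to p0
p0 | 1_#[1]_   read 1 → write _, move +1, go to p1
p1 | 1_#_[_]
At halt the head is at cell 4.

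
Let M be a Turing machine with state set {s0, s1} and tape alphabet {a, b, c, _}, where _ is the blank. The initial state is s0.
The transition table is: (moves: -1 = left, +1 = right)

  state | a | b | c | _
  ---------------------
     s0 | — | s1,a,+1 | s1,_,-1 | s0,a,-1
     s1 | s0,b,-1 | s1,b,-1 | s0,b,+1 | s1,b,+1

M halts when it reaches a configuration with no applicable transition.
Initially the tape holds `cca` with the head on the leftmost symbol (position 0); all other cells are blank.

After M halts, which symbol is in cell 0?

b

s0 | _[c]ca   read c → write _, move -1, go to s1
s1 | [_]_ca   read _ → write b, move +1, go to s1
s1 | b[_]ca   read _ → write b, move +1, go to s1
s1 | bb[c]a   read c → write b, move +1, go to s0
s0 | bbb[a]
Cell 0 holds b when M halts.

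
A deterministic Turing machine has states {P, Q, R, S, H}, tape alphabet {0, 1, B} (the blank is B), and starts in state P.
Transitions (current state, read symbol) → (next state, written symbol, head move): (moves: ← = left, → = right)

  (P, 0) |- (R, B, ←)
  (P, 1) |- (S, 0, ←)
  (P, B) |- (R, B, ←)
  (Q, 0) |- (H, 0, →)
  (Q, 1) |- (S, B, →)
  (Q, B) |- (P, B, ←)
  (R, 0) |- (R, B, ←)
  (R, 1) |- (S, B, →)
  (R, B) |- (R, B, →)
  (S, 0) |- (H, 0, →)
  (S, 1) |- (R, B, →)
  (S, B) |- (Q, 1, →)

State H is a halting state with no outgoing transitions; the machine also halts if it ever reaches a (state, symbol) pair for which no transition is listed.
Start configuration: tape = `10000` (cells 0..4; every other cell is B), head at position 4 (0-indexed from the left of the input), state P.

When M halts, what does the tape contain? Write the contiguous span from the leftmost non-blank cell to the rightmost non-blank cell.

10

state=P head=4 tape=1000[0]   (P,0)→(R,B,←)
state=R head=3 tape=100[0]B   (R,0)→(R,B,←)
state=R head=2 tape=10[0]BB   (R,0)→(R,B,←)
state=R head=1 tape=1[0]BBB   (R,0)→(R,B,←)
state=R head=0 tape=[1]BBBB   (R,1)→(S,B,→)
state=S head=1 tape=B[B]BBB   (S,B)→(Q,1,→)
state=Q head=2 tape=B1[B]BB   (Q,B)→(P,B,←)
state=P head=1 tape=B[1]BBB   (P,1)→(S,0,←)
state=S head=0 tape=[B]0BBB   (S,B)→(Q,1,→)
state=Q head=1 tape=1[0]BBB   (Q,0)→(H,0,→)
state=H head=2 tape=10[B]BB
The non-blank tape span at halt is 10.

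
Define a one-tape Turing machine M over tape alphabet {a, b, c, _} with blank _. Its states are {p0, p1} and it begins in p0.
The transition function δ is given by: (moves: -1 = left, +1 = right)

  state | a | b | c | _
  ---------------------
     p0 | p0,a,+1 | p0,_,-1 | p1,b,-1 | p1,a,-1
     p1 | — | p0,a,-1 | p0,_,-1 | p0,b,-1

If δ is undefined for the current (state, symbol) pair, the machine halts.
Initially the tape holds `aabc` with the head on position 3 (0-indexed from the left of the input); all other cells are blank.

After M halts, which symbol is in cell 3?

p0 | aab[c]   read c → write b, move -1, go to p1
p1 | aa[b]b   read b → write a, move -1, go to p0
p0 | a[a]ab   read a → write a, move +1, go to p0
p0 | aa[a]b   read a → write a, move +1, go to p0
p0 | aaa[b]   read b → write _, move -1, go to p0
p0 | aa[a]_   read a → write a, move +1, go to p0
p0 | aaa[_]   read _ → write a, move -1, go to p1
p1 | aa[a]a
Cell 3 holds a when M halts.

a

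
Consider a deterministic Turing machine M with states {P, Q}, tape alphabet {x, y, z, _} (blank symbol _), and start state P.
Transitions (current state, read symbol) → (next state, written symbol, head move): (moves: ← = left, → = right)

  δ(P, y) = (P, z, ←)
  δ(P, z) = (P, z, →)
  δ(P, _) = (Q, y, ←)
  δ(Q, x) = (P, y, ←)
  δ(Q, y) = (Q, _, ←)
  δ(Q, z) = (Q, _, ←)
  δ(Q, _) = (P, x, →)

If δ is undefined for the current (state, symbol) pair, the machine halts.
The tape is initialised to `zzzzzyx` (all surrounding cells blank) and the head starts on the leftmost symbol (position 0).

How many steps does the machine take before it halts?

state=P head=0 tape=[z]zzzzyx   (P,z)→(P,z,→)
state=P head=1 tape=z[z]zzzyx   (P,z)→(P,z,→)
state=P head=2 tape=zz[z]zzyx   (P,z)→(P,z,→)
state=P head=3 tape=zzz[z]zyx   (P,z)→(P,z,→)
state=P head=4 tape=zzzz[z]yx   (P,z)→(P,z,→)
state=P head=5 tape=zzzzz[y]x   (P,y)→(P,z,←)
state=P head=4 tape=zzzz[z]zx   (P,z)→(P,z,→)
state=P head=5 tape=zzzzz[z]x   (P,z)→(P,z,→)
state=P head=6 tape=zzzzzz[x]
M halts after 8 transitions.

8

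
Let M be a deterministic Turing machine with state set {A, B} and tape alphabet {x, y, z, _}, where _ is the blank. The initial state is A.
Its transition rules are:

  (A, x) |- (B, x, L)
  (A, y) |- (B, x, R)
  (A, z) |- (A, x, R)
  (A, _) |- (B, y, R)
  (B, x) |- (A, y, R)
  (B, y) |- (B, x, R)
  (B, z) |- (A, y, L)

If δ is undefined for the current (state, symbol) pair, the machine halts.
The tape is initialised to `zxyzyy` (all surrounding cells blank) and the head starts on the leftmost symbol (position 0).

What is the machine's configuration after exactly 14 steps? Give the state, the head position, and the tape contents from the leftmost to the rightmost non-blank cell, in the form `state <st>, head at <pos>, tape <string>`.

A | [z]xyzyy_   read z → write x, move R, go to A
A | x[x]yzyy_   read x → write x, move L, go to B
B | [x]xyzyy_   read x → write y, move R, go to A
A | y[x]yzyy_   read x → write x, move L, go to B
B | [y]xyzyy_   read y → write x, move R, go to B
B | x[x]yzyy_   read x → write y, move R, go to A
A | xy[y]zyy_   read y → write x, move R, go to B
B | xyx[z]yy_   read z → write y, move L, go to A
A | xy[x]yyy_   read x → write x, move L, go to B
B | x[y]xyyy_   read y → write x, move R, go to B
B | xx[x]yyy_   read x → write y, move R, go to A
A | xxy[y]yy_   read y → write x, move R, go to B
B | xxyx[y]y_   read y → write x, move R, go to B
B | xxyxx[y]_   read y → write x, move R, go to B
B | xxyxxx[_]
After 14 steps: state B, head at 6, tape xxyxxx.

state B, head at 6, tape xxyxxx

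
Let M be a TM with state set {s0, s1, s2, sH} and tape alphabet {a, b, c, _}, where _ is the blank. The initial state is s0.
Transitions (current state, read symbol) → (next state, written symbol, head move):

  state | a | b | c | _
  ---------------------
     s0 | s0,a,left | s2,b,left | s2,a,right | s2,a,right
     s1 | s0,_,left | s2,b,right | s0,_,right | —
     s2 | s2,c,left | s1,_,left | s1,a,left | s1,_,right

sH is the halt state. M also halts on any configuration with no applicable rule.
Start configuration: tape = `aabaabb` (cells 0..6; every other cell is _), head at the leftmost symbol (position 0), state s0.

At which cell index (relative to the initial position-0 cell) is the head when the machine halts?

state=s0 head=0 tape=__[a]abaabb   (s0,a)→(s0,a,left)
state=s0 head=-1 tape=_[_]aabaabb   (s0,_)→(s2,a,right)
state=s2 head=0 tape=_a[a]abaabb   (s2,a)→(s2,c,left)
state=s2 head=-1 tape=_[a]cabaabb   (s2,a)→(s2,c,left)
state=s2 head=-2 tape=[_]ccabaabb   (s2,_)→(s1,_,right)
state=s1 head=-1 tape=_[c]cabaabb   (s1,c)→(s0,_,right)
state=s0 head=0 tape=__[c]abaabb   (s0,c)→(s2,a,right)
state=s2 head=1 tape=__a[a]baabb   (s2,a)→(s2,c,left)
state=s2 head=0 tape=__[a]cbaabb   (s2,a)→(s2,c,left)
state=s2 head=-1 tape=_[_]ccbaabb   (s2,_)→(s1,_,right)
state=s1 head=0 tape=__[c]cbaabb   (s1,c)→(s0,_,right)
state=s0 head=1 tape=___[c]baabb   (s0,c)→(s2,a,right)
state=s2 head=2 tape=___a[b]aabb   (s2,b)→(s1,_,left)
state=s1 head=1 tape=___[a]_aabb   (s1,a)→(s0,_,left)
state=s0 head=0 tape=__[_]__aabb   (s0,_)→(s2,a,right)
state=s2 head=1 tape=__a[_]_aabb   (s2,_)→(s1,_,right)
state=s1 head=2 tape=__a_[_]aabb
At halt the head is at cell 2.

2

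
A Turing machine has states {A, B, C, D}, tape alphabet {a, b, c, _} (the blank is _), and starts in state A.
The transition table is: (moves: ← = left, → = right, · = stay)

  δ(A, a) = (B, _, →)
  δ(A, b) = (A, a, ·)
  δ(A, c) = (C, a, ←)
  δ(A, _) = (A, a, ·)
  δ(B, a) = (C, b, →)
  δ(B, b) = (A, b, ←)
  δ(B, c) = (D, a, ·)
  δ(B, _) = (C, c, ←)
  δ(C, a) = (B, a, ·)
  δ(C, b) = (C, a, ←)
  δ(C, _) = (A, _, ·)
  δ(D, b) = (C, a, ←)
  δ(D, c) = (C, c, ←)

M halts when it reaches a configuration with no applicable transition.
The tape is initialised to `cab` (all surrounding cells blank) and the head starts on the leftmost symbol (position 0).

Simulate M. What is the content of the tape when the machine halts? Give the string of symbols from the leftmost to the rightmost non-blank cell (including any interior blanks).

bbb_a

state=A head=0 tape=_[c]ab__   (A,c)→(C,a,←)
state=C head=-1 tape=[_]aab__   (C,_)→(A,_,·)
state=A head=-1 tape=[_]aab__   (A,_)→(A,a,·)
state=A head=-1 tape=[a]aab__   (A,a)→(B,_,→)
state=B head=0 tape=_[a]ab__   (B,a)→(C,b,→)
state=C head=1 tape=_b[a]b__   (C,a)→(B,a,·)
state=B head=1 tape=_b[a]b__   (B,a)→(C,b,→)
state=C head=2 tape=_bb[b]__   (C,b)→(C,a,←)
state=C head=1 tape=_b[b]a__   (C,b)→(C,a,←)
state=C head=0 tape=_[b]aa__   (C,b)→(C,a,←)
state=C head=-1 tape=[_]aaa__   (C,_)→(A,_,·)
state=A head=-1 tape=[_]aaa__   (A,_)→(A,a,·)
state=A head=-1 tape=[a]aaa__   (A,a)→(B,_,→)
state=B head=0 tape=_[a]aa__   (B,a)→(C,b,→)
state=C head=1 tape=_b[a]a__   (C,a)→(B,a,·)
state=B head=1 tape=_b[a]a__   (B,a)→(C,b,→)
state=C head=2 tape=_bb[a]__   (C,a)→(B,a,·)
state=B head=2 tape=_bb[a]__   (B,a)→(C,b,→)
state=C head=3 tape=_bbb[_]_   (C,_)→(A,_,·)
state=A head=3 tape=_bbb[_]_   (A,_)→(A,a,·)
state=A head=3 tape=_bbb[a]_   (A,a)→(B,_,→)
state=B head=4 tape=_bbb_[_]   (B,_)→(C,c,←)
state=C head=3 tape=_bbb[_]c   (C,_)→(A,_,·)
state=A head=3 tape=_bbb[_]c   (A,_)→(A,a,·)
state=A head=3 tape=_bbb[a]c   (A,a)→(B,_,→)
state=B head=4 tape=_bbb_[c]   (B,c)→(D,a,·)
state=D head=4 tape=_bbb_[a]
The non-blank tape span at halt is bbb_a.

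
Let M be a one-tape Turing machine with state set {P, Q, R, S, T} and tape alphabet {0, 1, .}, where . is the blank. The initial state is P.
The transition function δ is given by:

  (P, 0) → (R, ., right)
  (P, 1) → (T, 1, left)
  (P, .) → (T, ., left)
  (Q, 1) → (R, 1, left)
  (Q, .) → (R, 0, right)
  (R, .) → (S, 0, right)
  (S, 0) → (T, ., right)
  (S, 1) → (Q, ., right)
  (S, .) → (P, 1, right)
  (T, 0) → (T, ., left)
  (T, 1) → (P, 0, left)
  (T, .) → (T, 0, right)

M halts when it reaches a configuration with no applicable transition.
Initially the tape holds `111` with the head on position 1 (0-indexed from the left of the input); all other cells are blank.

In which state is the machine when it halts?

state=P head=1 tape=...1[1]1   (P,1)→(T,1,left)
state=T head=0 tape=...[1]11   (T,1)→(P,0,left)
state=P head=-1 tape=..[.]011   (P,.)→(T,.,left)
state=T head=-2 tape=.[.].011   (T,.)→(T,0,right)
state=T head=-1 tape=.0[.]011   (T,.)→(T,0,right)
state=T head=0 tape=.00[0]11   (T,0)→(T,.,left)
state=T head=-1 tape=.0[0].11   (T,0)→(T,.,left)
state=T head=-2 tape=.[0]..11   (T,0)→(T,.,left)
state=T head=-3 tape=[.]...11   (T,.)→(T,0,right)
state=T head=-2 tape=0[.]..11   (T,.)→(T,0,right)
state=T head=-1 tape=00[.].11   (T,.)→(T,0,right)
state=T head=0 tape=000[.]11   (T,.)→(T,0,right)
state=T head=1 tape=0000[1]1   (T,1)→(P,0,left)
state=P head=0 tape=000[0]01   (P,0)→(R,.,right)
state=R head=1 tape=000.[0]1
No transition is defined for (R, 0); M halts in state R.

R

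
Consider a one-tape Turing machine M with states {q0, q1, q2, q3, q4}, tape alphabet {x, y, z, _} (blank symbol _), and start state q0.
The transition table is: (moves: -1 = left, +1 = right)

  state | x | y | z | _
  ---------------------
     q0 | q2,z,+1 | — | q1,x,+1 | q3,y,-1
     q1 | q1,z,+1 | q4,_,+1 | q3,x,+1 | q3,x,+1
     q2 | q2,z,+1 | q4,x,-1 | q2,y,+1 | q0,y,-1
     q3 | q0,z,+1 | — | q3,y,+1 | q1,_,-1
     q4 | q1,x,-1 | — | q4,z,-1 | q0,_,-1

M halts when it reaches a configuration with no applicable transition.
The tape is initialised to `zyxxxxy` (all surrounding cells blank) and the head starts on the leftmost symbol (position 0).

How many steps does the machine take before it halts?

23

q0 | [z]yxxxxy_   read z → write x, move +1, go to q1
q1 | x[y]xxxxy_   read y → write _, move +1, go to q4
q4 | x_[x]xxxy_   read x → write x, move -1, go to q1
q1 | x[_]xxxxy_   read _ → write x, move +1, go to q3
q3 | xx[x]xxxy_   read x → write z, move +1, go to q0
q0 | xxz[x]xxy_   read x → write z, move +1, go to q2
q2 | xxzz[x]xy_   read x → write z, move +1, go to q2
q2 | xxzzz[x]y_   read x → write z, move +1, go to q2
q2 | xxzzzz[y]_   read y → write x, move -1, go to q4
q4 | xxzzz[z]x_   read z → write z, move -1, go to q4
q4 | xxzz[z]zx_   read z → write z, move -1, go to q4
q4 | xxz[z]zzx_   read z → write z, move -1, go to q4
q4 | xx[z]zzzx_   read z → write z, move -1, go to q4
q4 | x[x]zzzzx_   read x → write x, move -1, go to q1
q1 | [x]xzzzzx_   read x → write z, move +1, go to q1
q1 | z[x]zzzzx_   read x → write z, move +1, go to q1
q1 | zz[z]zzzx_   read z → write x, move +1, go to q3
q3 | zzx[z]zzx_   read z → write y, move +1, go to q3
q3 | zzxy[z]zx_   read z → write y, move +1, go to q3
q3 | zzxyy[z]x_   read z → write y, move +1, go to q3
q3 | zzxyyy[x]_   read x → write z, move +1, go to q0
q0 | zzxyyyz[_]   read _ → write y, move -1, go to q3
q3 | zzxyyy[z]y   read z → write y, move +1, go to q3
q3 | zzxyyyy[y]
M halts after 23 transitions.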